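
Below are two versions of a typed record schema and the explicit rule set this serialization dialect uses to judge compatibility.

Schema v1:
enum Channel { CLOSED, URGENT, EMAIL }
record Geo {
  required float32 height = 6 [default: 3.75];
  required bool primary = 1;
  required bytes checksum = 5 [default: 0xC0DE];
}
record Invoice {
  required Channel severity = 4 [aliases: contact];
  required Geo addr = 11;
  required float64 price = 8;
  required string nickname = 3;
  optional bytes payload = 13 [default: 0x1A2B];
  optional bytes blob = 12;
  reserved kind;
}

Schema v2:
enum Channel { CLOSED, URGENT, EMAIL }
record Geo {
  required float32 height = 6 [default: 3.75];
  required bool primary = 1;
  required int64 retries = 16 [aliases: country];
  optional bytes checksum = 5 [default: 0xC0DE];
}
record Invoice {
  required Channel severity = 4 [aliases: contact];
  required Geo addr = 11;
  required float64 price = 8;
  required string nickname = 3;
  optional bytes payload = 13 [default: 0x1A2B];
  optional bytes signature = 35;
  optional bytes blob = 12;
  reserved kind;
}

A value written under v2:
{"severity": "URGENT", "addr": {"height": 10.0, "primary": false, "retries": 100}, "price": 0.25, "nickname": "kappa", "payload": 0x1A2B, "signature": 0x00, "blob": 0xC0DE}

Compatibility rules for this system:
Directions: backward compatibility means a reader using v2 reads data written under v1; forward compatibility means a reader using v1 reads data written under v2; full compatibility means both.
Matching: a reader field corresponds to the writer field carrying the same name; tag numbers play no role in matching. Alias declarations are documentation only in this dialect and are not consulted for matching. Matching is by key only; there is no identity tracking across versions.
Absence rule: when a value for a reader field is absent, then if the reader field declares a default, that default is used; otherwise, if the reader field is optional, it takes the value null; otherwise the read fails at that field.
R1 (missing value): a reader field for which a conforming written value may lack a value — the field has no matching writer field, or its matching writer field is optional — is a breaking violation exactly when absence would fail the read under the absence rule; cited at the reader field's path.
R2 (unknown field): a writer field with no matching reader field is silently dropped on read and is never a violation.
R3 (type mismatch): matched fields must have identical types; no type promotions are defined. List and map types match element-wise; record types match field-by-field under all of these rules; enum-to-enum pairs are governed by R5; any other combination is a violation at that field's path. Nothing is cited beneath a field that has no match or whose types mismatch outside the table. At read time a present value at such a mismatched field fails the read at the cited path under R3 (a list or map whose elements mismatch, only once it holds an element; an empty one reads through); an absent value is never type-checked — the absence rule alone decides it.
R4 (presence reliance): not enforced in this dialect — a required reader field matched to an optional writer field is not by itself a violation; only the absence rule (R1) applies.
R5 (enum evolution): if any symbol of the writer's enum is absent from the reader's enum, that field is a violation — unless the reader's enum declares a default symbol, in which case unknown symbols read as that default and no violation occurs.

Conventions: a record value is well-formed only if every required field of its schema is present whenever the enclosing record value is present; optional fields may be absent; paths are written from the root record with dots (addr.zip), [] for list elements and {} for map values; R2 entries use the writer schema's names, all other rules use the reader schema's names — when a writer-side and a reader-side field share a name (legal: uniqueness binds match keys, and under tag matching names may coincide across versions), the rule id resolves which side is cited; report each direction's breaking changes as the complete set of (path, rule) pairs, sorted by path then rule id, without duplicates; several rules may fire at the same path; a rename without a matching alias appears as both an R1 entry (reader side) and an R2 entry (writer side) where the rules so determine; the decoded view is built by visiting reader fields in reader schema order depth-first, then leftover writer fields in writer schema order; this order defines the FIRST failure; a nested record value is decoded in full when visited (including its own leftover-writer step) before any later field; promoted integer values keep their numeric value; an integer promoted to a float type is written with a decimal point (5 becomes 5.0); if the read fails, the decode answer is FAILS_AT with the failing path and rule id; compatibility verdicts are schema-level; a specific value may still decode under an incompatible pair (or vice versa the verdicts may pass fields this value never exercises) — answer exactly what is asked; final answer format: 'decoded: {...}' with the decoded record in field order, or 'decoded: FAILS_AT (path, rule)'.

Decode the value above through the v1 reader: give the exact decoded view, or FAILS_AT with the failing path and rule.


arrows below run writer -> reader for Invoice
decoding the Invoice value with the v1 reader:
  severity := "URGENT"
  addr.height := 10.0
  addr.primary := false
  addr.checksum := 0xC0DE (missing; default applied)
  writer addr.retries: no reader field; dropped
  price := 0.25
  nickname := "kappa"
  payload := 0x1A2B
  blob := 0xC0DE
  writer signature: no reader field; dropped
  => decoded: {"severity": "URGENT", "addr": {"height": 10.0, "primary": false, "checksum": 0xC0DE}, "price": 0.25, "nickname": "kappa", "payload": 0x1A2B, "blob": 0xC0DE}
ruling out the remaining Invoice differences:
  added field signature to record Invoice: optional bytes, tag 35 (in v2 it sits immediately before blob) -> inert under this dialect — no rule fires on Invoice and the result does not move
  added field retries to record Geo: required int64, tag 16 (in v2 it sits immediately before checksum) -> affects the rule determinations only; this particular Invoice value decodes identically
  field checksum in record Geo: required changed to optional -> inert under this dialect — no rule fires on Invoice and the result does not move

decoded: {"severity": "URGENT", "addr": {"height": 10.0, "primary": false, "checksum": 0xC0DE}, "price": 0.25, "nickname": "kappa", "payload": 0x1A2B, "blob": 0xC0DE}


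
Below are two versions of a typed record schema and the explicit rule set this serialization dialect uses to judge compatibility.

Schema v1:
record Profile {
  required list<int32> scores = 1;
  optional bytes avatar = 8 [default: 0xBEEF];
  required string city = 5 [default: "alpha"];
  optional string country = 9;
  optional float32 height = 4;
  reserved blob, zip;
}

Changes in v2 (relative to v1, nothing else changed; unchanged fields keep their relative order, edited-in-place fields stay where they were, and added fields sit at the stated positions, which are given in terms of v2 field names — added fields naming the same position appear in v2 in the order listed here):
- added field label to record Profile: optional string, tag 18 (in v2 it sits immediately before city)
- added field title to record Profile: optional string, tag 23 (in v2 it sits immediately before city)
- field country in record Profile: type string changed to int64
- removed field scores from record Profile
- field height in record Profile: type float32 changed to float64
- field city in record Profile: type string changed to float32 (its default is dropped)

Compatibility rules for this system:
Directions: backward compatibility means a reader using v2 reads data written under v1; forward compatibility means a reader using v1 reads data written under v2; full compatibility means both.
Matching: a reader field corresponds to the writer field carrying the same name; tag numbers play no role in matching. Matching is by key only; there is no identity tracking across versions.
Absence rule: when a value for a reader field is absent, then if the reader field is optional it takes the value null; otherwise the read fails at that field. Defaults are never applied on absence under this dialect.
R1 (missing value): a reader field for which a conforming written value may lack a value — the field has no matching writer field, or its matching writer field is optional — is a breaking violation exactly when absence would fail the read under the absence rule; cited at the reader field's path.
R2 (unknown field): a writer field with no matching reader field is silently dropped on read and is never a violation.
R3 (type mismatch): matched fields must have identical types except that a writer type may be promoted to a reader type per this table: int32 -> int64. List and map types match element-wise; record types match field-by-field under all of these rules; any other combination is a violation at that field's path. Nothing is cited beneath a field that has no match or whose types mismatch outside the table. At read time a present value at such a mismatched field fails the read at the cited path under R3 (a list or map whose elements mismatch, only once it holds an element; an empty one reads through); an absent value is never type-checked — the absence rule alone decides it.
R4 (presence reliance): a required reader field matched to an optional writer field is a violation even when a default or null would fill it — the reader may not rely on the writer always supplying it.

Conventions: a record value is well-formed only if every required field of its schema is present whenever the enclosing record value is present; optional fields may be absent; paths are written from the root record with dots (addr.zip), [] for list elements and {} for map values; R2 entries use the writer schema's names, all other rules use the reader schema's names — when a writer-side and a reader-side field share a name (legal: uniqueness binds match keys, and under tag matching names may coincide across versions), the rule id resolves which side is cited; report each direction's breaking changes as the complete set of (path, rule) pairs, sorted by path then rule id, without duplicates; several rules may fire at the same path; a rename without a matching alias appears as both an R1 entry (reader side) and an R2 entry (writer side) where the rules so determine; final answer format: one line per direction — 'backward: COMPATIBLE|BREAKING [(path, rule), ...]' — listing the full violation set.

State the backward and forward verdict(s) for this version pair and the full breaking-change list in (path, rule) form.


backward: BREAKING [(city, R3), (country, R3), (height, R3)]; forward: BREAKING [(city, R3), (country, R3), (height, R3), (scores, R1)]

in Profile below, arrows point writer -> reader
backward on Profile — v2 reading data written by v1:
  bytes -> bytes, writer optional: avatar aligns to avatar
  label has no writer counterpart
  title has no writer counterpart
  string -> float32, writer required: city aligns to city
  string -> int64, writer optional: country aligns to country
  float32 -> float64, writer optional: height aligns to height
  leftover writer field: scores
  R3 fires at city
  R3 fires at country
  R3 fires at height
  => backward verdict for Profile: BREAKING, 3 violation(s)
forward on Profile — v1 reading data written by v2:
  scores has no writer counterpart
  bytes -> bytes, writer optional: avatar aligns to avatar
  float32 -> string, writer required: city aligns to city
  int64 -> string, writer optional: country aligns to country
  float64 -> float32, writer optional: height aligns to height
  leftover writer field: label
  leftover writer field: title
  R3 fires at city
  R3 fires at country
  R3 fires at height
  R1 fires at scores
  => forward verdict for Profile: BREAKING, 4 violation(s)


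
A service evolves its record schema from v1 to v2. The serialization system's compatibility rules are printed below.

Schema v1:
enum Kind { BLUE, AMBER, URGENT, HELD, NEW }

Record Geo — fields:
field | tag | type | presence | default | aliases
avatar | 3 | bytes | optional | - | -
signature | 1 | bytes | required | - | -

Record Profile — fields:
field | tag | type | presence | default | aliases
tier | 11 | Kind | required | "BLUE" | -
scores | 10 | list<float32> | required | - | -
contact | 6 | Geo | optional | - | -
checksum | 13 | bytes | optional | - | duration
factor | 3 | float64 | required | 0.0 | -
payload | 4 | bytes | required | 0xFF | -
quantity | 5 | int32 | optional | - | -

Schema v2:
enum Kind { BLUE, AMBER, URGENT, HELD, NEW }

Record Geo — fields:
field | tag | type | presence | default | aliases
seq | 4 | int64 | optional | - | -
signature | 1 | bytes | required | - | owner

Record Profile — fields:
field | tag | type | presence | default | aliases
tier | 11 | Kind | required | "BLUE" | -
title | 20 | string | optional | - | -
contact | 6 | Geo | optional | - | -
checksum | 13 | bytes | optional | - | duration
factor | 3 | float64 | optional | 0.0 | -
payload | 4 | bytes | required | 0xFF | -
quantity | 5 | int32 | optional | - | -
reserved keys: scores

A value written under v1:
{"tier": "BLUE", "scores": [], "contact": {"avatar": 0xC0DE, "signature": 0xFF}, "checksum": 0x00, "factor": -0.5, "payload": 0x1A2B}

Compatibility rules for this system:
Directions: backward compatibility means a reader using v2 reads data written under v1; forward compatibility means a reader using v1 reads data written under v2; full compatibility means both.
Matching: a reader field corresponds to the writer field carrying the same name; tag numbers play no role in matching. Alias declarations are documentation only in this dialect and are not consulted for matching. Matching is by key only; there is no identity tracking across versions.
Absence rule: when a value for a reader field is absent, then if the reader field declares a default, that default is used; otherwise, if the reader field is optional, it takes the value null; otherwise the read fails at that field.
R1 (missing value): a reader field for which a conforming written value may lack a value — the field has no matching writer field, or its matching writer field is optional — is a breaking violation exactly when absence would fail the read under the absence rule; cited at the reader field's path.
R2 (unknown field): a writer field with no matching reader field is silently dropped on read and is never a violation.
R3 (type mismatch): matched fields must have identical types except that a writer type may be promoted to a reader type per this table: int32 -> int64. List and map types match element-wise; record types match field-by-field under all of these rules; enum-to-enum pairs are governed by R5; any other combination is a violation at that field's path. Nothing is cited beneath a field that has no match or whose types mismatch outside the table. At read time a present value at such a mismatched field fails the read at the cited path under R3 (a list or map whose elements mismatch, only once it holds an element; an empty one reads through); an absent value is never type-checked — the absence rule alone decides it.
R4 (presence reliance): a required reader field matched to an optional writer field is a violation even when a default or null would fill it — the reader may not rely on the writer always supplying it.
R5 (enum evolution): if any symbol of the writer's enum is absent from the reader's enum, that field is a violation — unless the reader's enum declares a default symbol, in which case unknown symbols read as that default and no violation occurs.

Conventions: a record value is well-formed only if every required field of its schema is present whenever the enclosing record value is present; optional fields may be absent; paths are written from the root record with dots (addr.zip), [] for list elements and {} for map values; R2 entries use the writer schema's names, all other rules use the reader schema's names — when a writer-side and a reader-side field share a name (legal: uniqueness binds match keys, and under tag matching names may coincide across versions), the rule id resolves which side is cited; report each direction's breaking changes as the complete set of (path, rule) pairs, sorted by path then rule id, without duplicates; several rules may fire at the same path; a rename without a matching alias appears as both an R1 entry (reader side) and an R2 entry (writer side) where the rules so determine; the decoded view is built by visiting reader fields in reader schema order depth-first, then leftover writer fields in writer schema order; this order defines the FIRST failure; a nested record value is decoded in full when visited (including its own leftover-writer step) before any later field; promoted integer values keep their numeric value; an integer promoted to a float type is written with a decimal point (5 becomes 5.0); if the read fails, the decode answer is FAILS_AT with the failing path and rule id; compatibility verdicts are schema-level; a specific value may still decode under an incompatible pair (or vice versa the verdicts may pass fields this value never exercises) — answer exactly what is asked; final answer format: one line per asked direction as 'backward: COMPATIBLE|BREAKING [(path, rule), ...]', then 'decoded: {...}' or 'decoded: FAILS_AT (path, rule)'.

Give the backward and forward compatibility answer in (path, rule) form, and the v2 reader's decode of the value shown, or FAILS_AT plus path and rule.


each type pair in Profile: writer, then reader
checking backward for Profile: reader v2 against writer v1:
  Kind -> Kind, writer required: tier aligns to tier
  title: no writer match
  Geo -> Geo, writer optional: contact aligns to contact
  bytes -> bytes, writer optional: checksum aligns to checksum
  float64 -> float64, writer required: factor aligns to factor
  bytes -> bytes, writer required: payload aligns to payload
  int32 -> int32, writer optional: quantity aligns to quantity
  writer scores: unknown to reader
  contact.seq: no writer match
  bytes -> bytes, writer required: contact.signature aligns to contact.signature
  writer contact.avatar: unknown to reader
  => backward: COMPATIBLE
checking forward for Profile: reader v1 against writer v2:
  Kind -> Kind, writer required: tier aligns to tier
  scores: no writer match
  Geo -> Geo, writer optional: contact aligns to contact
  bytes -> bytes, writer optional: checksum aligns to checksum
  float64 -> float64, writer optional: factor aligns to factor
  bytes -> bytes, writer required: payload aligns to payload
  int32 -> int32, writer optional: quantity aligns to quantity
  writer title: unknown to reader
  contact.avatar: no writer match
  bytes -> bytes, writer required: contact.signature aligns to contact.signature
  writer contact.seq: unknown to reader
  violation R4 at factor
  violation R1 at scores
  => forward: BREAKING (2)
decode (reader v2):
  tier := "BLUE"
  title := null (absent, optional -> null)
  contact.seq := null (absent, optional -> null)
  contact.signature := 0xFF
  writer contact.avatar: unknown -> dropped
  checksum := 0x00
  factor := -0.5
  payload := 0x1A2B
  quantity := null (absent, optional -> null)
  writer scores: unknown -> dropped
  => decoded: {"tier": "BLUE", "title": null, "contact": {"seq": null, "signature": 0xFF}, "checksum": 0x00, "factor": -0.5, "payload": 0x1A2B, "quantity": null}

backward: COMPATIBLE []; forward: BREAKING [(factor, R4), (scores, R1)]; decoded: {"tier": "BLUE", "title": null, "contact": {"seq": null, "signature": 0xFF}, "checksum": 0x00, "factor": -0.5, "payload": 0x1A2B, "quantity": null}


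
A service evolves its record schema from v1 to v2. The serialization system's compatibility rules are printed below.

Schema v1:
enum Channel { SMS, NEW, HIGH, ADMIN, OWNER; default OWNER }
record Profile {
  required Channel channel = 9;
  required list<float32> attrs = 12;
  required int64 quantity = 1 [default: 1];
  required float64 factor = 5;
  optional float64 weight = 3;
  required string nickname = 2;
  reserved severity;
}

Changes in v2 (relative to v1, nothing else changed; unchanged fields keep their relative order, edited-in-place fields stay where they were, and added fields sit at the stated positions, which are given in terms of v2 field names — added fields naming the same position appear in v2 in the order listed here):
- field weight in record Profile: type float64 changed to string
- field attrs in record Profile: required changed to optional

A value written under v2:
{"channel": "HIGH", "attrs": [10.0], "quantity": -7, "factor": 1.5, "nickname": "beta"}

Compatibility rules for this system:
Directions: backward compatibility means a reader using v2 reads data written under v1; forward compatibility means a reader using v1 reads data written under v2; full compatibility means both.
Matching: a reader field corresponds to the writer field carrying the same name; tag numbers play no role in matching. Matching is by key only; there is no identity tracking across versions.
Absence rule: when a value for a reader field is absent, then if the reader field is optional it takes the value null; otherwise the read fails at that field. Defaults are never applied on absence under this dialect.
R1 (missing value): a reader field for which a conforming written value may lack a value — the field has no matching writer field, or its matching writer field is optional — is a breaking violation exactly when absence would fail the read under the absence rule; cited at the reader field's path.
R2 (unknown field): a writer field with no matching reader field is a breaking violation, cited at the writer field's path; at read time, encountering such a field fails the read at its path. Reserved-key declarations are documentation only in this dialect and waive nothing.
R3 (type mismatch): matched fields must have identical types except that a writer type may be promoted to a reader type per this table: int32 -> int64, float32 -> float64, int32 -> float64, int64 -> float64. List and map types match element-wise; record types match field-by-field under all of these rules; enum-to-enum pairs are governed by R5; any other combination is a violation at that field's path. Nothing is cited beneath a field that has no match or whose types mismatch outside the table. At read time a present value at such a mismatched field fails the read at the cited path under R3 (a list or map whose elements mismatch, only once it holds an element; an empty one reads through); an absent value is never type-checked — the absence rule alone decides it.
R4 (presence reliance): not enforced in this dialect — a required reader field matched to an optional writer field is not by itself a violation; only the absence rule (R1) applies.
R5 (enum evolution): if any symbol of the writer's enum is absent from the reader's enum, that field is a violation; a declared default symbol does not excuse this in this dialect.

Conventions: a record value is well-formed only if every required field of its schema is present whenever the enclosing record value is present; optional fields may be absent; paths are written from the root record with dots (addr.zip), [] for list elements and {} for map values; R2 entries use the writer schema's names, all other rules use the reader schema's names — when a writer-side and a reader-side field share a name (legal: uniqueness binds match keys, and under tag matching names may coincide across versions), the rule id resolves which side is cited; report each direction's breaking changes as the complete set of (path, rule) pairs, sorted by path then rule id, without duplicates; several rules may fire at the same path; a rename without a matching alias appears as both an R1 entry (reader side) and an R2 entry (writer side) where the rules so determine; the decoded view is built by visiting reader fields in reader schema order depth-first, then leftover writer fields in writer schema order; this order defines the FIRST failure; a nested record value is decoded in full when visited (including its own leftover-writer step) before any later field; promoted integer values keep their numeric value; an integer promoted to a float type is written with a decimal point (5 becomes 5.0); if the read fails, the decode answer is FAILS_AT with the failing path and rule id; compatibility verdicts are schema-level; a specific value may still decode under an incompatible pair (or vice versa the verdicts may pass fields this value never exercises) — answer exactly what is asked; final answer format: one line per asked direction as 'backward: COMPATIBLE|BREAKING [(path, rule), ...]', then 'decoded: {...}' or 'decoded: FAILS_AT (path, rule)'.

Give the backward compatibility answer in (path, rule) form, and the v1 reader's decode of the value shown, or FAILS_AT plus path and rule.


backward: BREAKING [(weight, R3)]; decoded: {"channel": "HIGH", "attrs": [10.0], "quantity": -7, "factor": 1.5, "weight": null, "nickname": "beta"}

in Profile below, arrows point writer -> reader
backward for Profile (reader v2, writer v1):
  Channel -> Channel, writer required: channel aligns to channel
  list<float32> -> list<float32>, writer required: attrs aligns to attrs
  int64 -> int64, writer required: quantity aligns to quantity
  float64 -> float64, writer required: factor aligns to factor
  float64 -> string, writer optional: weight aligns to weight
  string -> string, writer required: nickname aligns to nickname
  R3 fires at weight
  backward on Profile therefore BREAKING (1)
decoding the Profile value with the v1 reader:
  channel := "HIGH"
  attrs := [10.0]
  quantity := -7
  factor := 1.5
  weight := null (absent, optional -> null)
  nickname := "beta"
  => decoded: {"channel": "HIGH", "attrs": [10.0], "quantity": -7, "factor": 1.5, "weight": null, "nickname": "beta"}
remaining Profile differences; none change what is asked:
  field attrs in record Profile: required changed to optional -> affects forward compatibility only, which is not asked


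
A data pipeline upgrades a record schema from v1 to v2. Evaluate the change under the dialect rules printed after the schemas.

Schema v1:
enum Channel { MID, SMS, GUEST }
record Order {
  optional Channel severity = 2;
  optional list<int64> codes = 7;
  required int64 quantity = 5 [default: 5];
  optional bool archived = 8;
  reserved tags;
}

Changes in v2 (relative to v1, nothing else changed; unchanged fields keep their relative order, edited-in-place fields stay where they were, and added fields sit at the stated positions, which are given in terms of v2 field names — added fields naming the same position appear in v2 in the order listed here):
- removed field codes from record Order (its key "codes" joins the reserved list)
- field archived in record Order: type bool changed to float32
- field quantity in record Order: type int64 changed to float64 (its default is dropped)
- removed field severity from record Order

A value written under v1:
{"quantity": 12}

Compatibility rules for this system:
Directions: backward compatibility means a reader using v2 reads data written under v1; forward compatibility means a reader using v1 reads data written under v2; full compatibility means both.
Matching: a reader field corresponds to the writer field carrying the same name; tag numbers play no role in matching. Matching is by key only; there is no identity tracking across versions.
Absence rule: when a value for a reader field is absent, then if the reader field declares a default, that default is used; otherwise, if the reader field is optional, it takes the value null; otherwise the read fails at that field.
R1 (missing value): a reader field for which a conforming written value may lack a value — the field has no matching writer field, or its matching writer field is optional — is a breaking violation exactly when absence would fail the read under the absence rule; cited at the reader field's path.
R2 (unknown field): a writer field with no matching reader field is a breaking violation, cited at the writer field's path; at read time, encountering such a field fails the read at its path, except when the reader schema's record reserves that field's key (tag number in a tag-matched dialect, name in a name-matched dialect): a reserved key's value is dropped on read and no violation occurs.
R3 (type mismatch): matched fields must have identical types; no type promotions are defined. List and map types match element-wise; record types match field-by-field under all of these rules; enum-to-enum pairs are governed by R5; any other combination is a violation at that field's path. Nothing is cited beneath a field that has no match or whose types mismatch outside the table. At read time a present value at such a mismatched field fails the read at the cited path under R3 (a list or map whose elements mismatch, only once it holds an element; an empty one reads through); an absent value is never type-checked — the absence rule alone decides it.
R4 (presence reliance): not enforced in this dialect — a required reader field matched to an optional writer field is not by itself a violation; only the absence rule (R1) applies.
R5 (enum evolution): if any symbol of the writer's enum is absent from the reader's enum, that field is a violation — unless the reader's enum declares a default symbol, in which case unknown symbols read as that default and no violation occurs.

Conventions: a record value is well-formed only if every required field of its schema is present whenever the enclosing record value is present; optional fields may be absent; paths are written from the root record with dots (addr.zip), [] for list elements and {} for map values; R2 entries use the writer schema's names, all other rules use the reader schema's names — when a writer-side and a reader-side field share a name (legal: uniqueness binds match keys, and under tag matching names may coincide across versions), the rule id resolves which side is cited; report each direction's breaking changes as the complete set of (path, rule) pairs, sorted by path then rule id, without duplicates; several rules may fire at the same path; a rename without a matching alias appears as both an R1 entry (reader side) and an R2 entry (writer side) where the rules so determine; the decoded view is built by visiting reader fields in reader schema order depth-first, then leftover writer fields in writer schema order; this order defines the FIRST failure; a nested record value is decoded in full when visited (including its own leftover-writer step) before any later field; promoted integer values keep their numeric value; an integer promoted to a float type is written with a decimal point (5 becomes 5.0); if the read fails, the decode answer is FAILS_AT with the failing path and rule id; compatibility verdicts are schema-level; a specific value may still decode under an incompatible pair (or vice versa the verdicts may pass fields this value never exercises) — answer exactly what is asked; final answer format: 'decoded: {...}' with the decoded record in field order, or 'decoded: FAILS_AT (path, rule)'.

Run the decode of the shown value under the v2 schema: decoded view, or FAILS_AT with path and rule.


each type pair in Order: writer, then reader
decode walk for Order under reader schema v2:
  read fails at quantity under R3
  => FAILS_AT (quantity, R3)
the rest of the Order diff is inert for this question:
  removed field codes from record Order (its key "codes" joins the reserved list) -> triggers nothing under the printed rules; the Order answer is the same either way
  field archived in record Order: type bool changed to float32 -> matters for Order compatibility verdicts, not for this value's decode
  removed field severity from record Order -> matters for Order compatibility verdicts, not for this value's decode

decoded: FAILS_AT (quantity, R3)


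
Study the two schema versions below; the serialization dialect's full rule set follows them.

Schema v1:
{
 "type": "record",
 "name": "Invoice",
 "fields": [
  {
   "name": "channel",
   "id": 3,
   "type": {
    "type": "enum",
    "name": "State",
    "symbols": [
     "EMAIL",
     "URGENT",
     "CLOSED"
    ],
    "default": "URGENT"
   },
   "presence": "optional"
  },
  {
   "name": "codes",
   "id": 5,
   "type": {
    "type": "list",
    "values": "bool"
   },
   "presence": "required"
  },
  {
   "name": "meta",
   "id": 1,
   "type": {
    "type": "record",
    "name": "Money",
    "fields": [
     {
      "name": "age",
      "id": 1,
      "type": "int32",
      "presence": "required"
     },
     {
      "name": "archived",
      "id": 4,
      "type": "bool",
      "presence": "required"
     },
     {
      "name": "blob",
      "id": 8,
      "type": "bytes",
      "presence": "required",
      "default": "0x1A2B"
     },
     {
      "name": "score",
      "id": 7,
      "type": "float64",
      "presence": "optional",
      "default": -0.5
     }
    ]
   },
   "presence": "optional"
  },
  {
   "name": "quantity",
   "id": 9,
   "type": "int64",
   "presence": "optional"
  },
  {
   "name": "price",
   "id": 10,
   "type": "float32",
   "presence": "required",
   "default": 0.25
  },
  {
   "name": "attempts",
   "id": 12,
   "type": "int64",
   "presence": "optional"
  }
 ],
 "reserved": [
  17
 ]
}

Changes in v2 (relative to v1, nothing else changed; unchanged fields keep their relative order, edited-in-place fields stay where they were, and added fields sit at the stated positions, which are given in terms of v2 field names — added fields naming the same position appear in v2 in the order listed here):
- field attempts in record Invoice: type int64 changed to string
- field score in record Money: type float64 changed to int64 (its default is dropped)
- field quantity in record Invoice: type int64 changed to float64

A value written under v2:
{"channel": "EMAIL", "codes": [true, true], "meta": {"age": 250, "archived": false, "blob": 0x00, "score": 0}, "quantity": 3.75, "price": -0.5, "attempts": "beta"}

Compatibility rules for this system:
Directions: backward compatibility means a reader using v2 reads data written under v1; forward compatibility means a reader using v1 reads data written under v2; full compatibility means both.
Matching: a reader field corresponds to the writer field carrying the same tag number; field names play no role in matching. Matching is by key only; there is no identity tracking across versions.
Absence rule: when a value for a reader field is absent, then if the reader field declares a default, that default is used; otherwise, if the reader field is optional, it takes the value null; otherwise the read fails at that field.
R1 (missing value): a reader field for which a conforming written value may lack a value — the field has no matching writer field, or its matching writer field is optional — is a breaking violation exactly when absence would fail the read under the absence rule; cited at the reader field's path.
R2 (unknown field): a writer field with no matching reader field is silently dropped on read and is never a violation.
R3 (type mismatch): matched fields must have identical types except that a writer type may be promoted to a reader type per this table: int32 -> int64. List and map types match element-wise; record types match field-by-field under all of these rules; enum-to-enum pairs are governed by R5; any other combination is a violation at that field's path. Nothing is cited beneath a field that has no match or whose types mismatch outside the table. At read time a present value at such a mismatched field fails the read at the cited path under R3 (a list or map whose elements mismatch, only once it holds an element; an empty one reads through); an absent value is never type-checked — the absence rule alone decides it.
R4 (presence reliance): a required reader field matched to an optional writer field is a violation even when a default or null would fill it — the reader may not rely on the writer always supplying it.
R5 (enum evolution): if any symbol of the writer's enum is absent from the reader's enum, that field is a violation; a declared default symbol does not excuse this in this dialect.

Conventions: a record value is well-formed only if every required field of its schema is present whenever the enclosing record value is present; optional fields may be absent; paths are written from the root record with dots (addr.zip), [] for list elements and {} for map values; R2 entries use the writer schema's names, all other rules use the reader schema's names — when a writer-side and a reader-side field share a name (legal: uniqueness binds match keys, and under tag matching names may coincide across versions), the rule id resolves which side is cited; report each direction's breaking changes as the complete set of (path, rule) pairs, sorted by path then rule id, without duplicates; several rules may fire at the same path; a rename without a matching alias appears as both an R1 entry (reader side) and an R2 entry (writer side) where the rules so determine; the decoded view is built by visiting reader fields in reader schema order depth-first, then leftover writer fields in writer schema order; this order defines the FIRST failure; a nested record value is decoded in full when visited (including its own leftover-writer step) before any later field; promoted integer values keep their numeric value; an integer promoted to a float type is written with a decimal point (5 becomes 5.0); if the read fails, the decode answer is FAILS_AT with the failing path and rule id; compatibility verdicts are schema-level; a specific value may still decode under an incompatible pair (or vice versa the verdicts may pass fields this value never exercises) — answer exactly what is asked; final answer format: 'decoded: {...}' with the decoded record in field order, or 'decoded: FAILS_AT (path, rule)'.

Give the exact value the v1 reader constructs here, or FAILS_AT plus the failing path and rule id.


decoded: FAILS_AT (meta.score, R3)

in Invoice below, arrows point writer -> reader
decode walk for Invoice under reader schema v1:
  channel := "EMAIL"
  codes := [true, true]
  meta.age := 250
  meta.archived := false
  meta.blob := 0x00
  read fails at meta.score under R3
  => FAILS_AT (meta.score, R3)
the other Invoice changes do not affect what is asked:
  field attempts in record Invoice: type int64 changed to string -> changes Invoice's schema-level verdicts only — the decode of this value is the same
  field quantity in record Invoice: type int64 changed to float64 -> changes Invoice's schema-level verdicts only — the decode of this value is the same


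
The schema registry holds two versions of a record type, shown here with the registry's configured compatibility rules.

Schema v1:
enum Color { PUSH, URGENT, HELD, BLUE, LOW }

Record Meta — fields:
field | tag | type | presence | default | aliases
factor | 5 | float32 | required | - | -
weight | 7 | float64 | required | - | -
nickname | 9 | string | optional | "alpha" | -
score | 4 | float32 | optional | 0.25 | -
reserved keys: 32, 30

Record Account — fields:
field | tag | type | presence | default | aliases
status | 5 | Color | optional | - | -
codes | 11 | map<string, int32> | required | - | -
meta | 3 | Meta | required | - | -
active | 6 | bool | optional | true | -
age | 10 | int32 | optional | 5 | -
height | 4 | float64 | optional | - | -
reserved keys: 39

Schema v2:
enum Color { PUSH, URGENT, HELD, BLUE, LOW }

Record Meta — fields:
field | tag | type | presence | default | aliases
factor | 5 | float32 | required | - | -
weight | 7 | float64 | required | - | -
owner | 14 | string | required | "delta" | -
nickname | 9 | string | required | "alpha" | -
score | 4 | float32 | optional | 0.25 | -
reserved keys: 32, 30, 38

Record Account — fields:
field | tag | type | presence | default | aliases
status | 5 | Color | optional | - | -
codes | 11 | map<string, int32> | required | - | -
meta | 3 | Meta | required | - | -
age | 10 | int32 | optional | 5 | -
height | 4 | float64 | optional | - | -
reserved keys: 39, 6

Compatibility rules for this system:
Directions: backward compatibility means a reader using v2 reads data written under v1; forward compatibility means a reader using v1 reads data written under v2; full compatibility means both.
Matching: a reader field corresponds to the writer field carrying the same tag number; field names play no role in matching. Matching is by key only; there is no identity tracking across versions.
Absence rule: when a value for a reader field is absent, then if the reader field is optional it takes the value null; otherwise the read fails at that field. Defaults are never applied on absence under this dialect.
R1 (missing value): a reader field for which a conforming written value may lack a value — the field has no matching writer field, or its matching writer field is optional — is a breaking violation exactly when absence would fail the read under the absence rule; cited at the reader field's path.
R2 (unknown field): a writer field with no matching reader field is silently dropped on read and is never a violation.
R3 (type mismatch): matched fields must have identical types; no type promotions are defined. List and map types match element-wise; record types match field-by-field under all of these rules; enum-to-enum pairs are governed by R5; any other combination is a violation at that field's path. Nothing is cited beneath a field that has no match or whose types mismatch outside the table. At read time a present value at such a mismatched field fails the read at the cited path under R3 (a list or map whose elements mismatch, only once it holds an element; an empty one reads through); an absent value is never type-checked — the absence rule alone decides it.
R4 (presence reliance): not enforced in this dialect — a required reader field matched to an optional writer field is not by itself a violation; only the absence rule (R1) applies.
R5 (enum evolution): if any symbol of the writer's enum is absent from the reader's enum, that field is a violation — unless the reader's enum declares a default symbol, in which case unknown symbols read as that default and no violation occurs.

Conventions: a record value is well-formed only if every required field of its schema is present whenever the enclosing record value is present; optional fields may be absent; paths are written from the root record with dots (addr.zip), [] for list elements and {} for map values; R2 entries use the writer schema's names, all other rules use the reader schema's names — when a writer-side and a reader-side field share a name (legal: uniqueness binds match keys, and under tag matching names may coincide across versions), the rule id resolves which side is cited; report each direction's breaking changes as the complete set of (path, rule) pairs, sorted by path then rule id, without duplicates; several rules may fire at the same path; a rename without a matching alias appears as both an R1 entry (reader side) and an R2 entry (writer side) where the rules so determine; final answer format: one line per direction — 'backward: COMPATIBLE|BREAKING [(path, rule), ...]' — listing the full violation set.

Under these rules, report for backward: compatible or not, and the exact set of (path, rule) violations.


each type pair in Account: writer, then reader
backward analysis of Account with v2 as reader and v1 as writer:
  status: Color -> Color, writer optional; from status
  codes: map<string, int32> -> map<string, int32>, writer required; from codes
  meta: Meta -> Meta, writer required; from meta
  age: int32 -> int32, writer optional; from age
  height: float64 -> float64, writer optional; from height
  writer active: unknown to reader
  meta.factor: float32 -> float32, writer required; from meta.factor
  meta.weight: float64 -> float64, writer required; from meta.weight
  meta.owner has no writer counterpart
  meta.nickname: string -> string, writer optional; from meta.nickname
  meta.score: float32 -> float32, writer optional; from meta.score
  breaking: (meta.nickname, R1)
  breaking: (meta.owner, R1)
  backward on Account therefore BREAKING (2)
the other Account changes do not affect what is asked:
  removed field active from record Account (its key 6 joins the reserved list) -> inert for the asked Account verdict: nothing fires

backward: BREAKING [(meta.nickname, R1), (meta.owner, R1)]
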